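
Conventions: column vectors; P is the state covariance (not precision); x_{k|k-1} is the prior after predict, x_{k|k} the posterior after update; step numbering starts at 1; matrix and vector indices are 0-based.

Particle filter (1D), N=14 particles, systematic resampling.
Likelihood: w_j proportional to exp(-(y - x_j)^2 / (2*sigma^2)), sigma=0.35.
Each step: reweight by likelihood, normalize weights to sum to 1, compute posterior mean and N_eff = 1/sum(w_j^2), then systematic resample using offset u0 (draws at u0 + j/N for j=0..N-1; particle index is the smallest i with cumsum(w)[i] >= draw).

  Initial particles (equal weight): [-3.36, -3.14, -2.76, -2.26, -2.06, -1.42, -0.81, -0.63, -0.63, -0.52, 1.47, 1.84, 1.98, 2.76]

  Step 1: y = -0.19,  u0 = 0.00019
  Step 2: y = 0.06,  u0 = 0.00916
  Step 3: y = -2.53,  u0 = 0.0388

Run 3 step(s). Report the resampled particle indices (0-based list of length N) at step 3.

step 1: w=[0.0000, 0.0000, 0.0000, 0.0000, 0.0000, 0.0012, 0.1184, 0.2580, 0.2580, 0.3645, 0.0000, 0.0000, 0.0000, 0.0000]  mean=-0.6121  Neff=3.5719  idx=[5, 6, 7, 7, 7, 7, 8, 8, 8, 9, 9, 9, 9, 9]
step 2: w=[0.0001, 0.0197, 0.0619, 0.0619, 0.0619, 0.0619, 0.0619, 0.0619, 0.0619, 0.1094, 0.1094, 0.1094, 0.1094, 0.1094]  mean=-0.5734  Neff=11.4861  idx=[1, 2, 4, 5, 6, 7, 8, 9, 10, 10, 11, 12, 12, 13]
step 3: w=[0.6647, 0.0465, 0.0465, 0.0465, 0.0465, 0.0465, 0.0465, 0.0080, 0.0080, 0.0080, 0.0080, 0.0080, 0.0080, 0.0080]  mean=-0.7435  Neff=2.1968  idx=[0, 0, 0, 0, 0, 0, 0, 0, 0, 1, 2, 4, 5, 9]

resampled_idx = [0, 0, 0, 0, 0, 0, 0, 0, 0, 1, 2, 4, 5, 9]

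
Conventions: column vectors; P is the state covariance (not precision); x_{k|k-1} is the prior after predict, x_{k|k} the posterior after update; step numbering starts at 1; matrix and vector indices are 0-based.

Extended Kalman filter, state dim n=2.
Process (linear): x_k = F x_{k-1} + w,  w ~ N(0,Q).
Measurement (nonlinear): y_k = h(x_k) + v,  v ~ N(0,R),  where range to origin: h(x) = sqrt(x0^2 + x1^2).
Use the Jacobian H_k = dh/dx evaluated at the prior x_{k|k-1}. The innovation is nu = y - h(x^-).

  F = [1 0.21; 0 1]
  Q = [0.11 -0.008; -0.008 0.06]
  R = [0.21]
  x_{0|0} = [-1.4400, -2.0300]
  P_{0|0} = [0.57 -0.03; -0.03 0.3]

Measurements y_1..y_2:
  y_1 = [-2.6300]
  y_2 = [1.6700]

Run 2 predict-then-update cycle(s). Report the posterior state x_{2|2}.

step 1: x^-=[-1.8663, -2.0300]  P^-=[0.6806 0.0250; 0.0250 0.3600]  H_jac=[-0.6768 -0.7362]  S=[0.7418]  K=[-0.6458; -0.3801]  nu=[-5.3875]  x^+=[1.6131, 0.0177]  P^+=[0.3712 -0.1571; -0.1571 0.2528]
step 2: x^-=[1.6168, 0.0177]  P^-=[0.4264 -0.1120; -0.1120 0.3128]  H_jac=[0.9999 0.0110]  S=[0.6340]  K=[0.6707; -0.1712]  nu=[0.0531]  x^+=[1.6524, 0.0086]  P^+=[0.1413 -0.0392; -0.0392 0.2943]

x_post = [1.6524, 0.0086]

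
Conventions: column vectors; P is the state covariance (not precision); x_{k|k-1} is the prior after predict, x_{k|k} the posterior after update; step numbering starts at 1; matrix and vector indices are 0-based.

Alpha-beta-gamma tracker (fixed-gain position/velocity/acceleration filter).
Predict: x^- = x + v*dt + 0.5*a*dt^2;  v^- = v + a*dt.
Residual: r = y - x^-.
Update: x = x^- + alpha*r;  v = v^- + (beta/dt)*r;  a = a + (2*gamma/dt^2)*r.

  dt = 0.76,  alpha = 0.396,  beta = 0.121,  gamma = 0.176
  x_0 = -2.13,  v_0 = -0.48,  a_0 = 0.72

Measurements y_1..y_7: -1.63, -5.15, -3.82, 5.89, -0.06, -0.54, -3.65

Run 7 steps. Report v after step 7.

step 1: x_pred=-2.2869  r=0.6569  x^+=-2.0267  v^+=0.1718  a^+=1.1203
step 2: x_pred=-1.5726  r=-3.5774  x^+=-2.9893  v^+=0.4537  a^+=-1.0598
step 3: x_pred=-2.9506  r=-0.8694  x^+=-3.2949  v^+=-0.4902  a^+=-1.5896
step 4: x_pred=-4.1265  r=10.0165  x^+=-0.1600  v^+=-0.1036  a^+=4.5146
step 5: x_pred=1.0651  r=-1.1251  x^+=0.6196  v^+=3.1484  a^+=3.8289
step 6: x_pred=4.1181  r=-4.6581  x^+=2.2735  v^+=5.3167  a^+=0.9902
step 7: x_pred=6.6002  r=-10.2502  x^+=2.5411  v^+=4.4374  a^+=-5.2565

v_post = 4.4374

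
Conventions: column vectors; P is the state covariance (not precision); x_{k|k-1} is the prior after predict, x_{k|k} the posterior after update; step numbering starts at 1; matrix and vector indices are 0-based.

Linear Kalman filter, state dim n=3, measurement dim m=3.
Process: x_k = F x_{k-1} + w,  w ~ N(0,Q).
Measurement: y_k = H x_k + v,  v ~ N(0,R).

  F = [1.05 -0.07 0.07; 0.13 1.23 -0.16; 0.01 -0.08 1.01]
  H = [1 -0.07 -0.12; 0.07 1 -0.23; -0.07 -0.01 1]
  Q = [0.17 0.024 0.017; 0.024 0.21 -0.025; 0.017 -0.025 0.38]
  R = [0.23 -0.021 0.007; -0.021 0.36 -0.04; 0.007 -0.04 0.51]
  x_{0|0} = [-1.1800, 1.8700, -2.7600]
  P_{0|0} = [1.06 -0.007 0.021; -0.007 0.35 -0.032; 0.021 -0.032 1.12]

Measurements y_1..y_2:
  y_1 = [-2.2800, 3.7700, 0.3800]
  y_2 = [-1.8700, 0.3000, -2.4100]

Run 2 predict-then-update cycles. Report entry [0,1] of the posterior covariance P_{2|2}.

step 1: x^-=[-1.5631, 2.5883, -2.9490]  P^-=[1.3503 0.1106 0.1346; 0.1106 0.7956 -0.2765; 0.1346 -0.2765 1.5305]  S=[1.5538 0.1668 -0.1164; 0.1668 1.3815 -0.6800; -0.1164 -0.6800 2.0340]  K=[0.8532 0.0677 0.0906; -0.0090 0.6675 0.0790; 0.0454 -0.1001 0.7183]  nu=[-0.8896, 0.6128, 3.2455]  x^+=[-1.9865, 3.2616, -0.7195]  P^+=[0.2033 0.0033 0.0637; 0.0033 0.2408 0.0161; 0.0637 0.0161 0.3753]
step 2: x^-=[-2.3645, 3.8687, -1.0075]  P^-=[0.4059 0.0224 0.1132; 0.0224 0.5794 -0.0805; 0.1132 -0.0805 0.7631]  S=[0.6181 -0.0084 0.0070; -0.0084 1.0183 -0.2959; 0.0070 -0.2959 1.2609]  K=[0.6321 0.0515 0.0756; -0.0063 0.6100 0.0734; 0.0365 -0.0743 0.5819]  nu=[0.6444, -3.6349, -1.5293]  x^+=[-2.2602, 1.5350, -1.6038]  P^+=[0.1513 0.0035 0.0516; 0.0035 0.2201 0.0155; 0.0516 0.0155 0.3038]

P_post[0,1] = 0.0035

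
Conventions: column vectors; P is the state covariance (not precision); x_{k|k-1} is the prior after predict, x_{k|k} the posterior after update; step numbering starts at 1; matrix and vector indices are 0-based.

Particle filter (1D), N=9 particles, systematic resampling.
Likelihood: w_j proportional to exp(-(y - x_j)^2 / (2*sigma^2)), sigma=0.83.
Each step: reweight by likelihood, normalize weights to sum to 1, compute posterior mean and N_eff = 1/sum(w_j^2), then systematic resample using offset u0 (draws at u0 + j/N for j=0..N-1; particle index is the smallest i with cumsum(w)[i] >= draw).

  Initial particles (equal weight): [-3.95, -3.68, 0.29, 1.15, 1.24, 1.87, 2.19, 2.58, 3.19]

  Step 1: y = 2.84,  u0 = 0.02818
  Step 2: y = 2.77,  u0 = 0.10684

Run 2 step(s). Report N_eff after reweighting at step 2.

N_eff = 8.1212

step 1: w=[0.0000, 0.0000, 0.0026, 0.0370, 0.0459, 0.1486, 0.2165, 0.2801, 0.2692]  mean=2.4338  Neff=4.4765  idx=[3, 5, 6, 6, 7, 7, 7, 8, 8]
step 2: w=[0.0214, 0.0799, 0.1127, 0.1127, 0.1401, 0.1401, 0.1401, 0.1265, 0.1265]  mean=2.5592  Neff=8.1212  idx=[2, 3, 4, 4, 5, 6, 7, 8, 8]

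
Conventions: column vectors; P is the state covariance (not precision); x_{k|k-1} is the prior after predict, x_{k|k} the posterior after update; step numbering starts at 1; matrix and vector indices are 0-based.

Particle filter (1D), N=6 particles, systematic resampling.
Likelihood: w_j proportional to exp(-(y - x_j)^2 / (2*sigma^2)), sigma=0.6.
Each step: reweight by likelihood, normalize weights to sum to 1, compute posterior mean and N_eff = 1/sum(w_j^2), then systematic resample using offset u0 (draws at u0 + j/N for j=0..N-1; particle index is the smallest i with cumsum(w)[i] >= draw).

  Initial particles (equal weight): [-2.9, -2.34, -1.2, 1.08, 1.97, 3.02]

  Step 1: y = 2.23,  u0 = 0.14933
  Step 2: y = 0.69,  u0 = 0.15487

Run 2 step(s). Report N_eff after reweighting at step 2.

N_eff = 4.0207

step 1: w=[0.0000, 0.0000, 0.0000, 0.1069, 0.6110, 0.2821]  mean=2.1710  Neff=2.1537  idx=[4, 4, 4, 4, 5, 5]
step 2: w=[0.2494, 0.2494, 0.2494, 0.2494, 0.0013, 0.0013]  mean=1.9727  Neff=4.0207  idx=[0, 1, 1, 2, 3, 3]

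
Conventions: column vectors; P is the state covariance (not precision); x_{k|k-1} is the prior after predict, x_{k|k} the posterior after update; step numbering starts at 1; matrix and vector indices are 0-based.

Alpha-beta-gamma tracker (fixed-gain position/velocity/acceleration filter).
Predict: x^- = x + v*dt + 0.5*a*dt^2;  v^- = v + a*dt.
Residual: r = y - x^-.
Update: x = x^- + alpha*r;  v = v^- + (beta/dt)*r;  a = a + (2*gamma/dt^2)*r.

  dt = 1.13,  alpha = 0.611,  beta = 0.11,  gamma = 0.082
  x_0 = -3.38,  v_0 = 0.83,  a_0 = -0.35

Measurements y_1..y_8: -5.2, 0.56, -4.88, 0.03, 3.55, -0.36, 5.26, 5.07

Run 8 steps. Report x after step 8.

x_post = 5.6615

step 1: x_pred=-2.6656  r=-2.5344  x^+=-4.2141  v^+=0.1878  a^+=-0.6755
step 2: x_pred=-4.4332  r=4.9932  x^+=-1.3823  v^+=-0.0895  a^+=-0.0342
step 3: x_pred=-1.5053  r=-3.3747  x^+=-3.5672  v^+=-0.4566  a^+=-0.4676
step 4: x_pred=-4.3818  r=4.4118  x^+=-1.6862  v^+=-0.5556  a^+=0.0990
step 5: x_pred=-2.2508  r=5.8008  x^+=1.2935  v^+=0.1209  a^+=0.8440
step 6: x_pred=1.9690  r=-2.3290  x^+=0.5460  v^+=0.8480  a^+=0.5449
step 7: x_pred=1.8521  r=3.4079  x^+=3.9343  v^+=1.7955  a^+=0.9826
step 8: x_pred=6.5905  r=-1.5205  x^+=5.6615  v^+=2.7578  a^+=0.7873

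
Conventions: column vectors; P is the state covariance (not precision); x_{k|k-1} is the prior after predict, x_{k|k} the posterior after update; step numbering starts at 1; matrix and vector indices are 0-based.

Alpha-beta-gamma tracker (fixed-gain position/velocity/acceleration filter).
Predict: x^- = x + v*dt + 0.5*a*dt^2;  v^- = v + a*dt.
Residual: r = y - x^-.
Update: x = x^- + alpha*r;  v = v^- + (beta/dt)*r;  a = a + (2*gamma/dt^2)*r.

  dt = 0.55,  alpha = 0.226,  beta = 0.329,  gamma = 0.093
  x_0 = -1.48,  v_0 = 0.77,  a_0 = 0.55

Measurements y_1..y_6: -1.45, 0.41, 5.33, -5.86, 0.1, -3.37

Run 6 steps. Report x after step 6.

x_post = -0.8632

step 1: x_pred=-0.9733  r=-0.4767  x^+=-1.0810  v^+=0.7874  a^+=0.2569
step 2: x_pred=-0.6091  r=1.0191  x^+=-0.3788  v^+=1.5383  a^+=0.8835
step 3: x_pred=0.6009  r=4.7291  x^+=1.6697  v^+=4.8531  a^+=3.7914
step 4: x_pred=4.9123  r=-10.7723  x^+=2.4778  v^+=0.4946  a^+=-2.8323
step 5: x_pred=2.3214  r=-2.2214  x^+=1.8194  v^+=-2.3920  a^+=-4.1981
step 6: x_pred=-0.1312  r=-3.2388  x^+=-0.8632  v^+=-6.6384  a^+=-6.1896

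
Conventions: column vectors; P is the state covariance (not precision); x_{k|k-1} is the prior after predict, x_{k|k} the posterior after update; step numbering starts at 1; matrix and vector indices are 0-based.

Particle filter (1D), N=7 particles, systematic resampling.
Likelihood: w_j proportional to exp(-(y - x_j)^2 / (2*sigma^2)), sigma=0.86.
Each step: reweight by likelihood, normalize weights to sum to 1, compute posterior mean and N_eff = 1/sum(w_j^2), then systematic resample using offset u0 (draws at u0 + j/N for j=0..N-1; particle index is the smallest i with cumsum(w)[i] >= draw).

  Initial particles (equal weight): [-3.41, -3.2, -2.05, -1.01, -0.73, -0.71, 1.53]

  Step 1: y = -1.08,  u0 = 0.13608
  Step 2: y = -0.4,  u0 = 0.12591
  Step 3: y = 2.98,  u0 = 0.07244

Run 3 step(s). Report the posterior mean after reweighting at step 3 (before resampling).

post_mean = -0.7411

step 1: w=[0.0074, 0.0139, 0.1538, 0.2896, 0.2675, 0.2649, 0.0029]  mean=-1.0565  Neff=4.0082  idx=[2, 3, 3, 4, 4, 5, 5]
step 2: w=[0.0291, 0.1428, 0.1428, 0.1706, 0.1706, 0.1721, 0.1721]  mean=-0.8415  Neff=6.2881  idx=[1, 2, 3, 4, 5, 6, 6]
step 3: w=[0.0403, 0.0403, 0.1730, 0.1730, 0.1912, 0.1912, 0.1912]  mean=-0.7411  Neff=5.7896  idx=[1, 2, 3, 4, 5, 5, 6]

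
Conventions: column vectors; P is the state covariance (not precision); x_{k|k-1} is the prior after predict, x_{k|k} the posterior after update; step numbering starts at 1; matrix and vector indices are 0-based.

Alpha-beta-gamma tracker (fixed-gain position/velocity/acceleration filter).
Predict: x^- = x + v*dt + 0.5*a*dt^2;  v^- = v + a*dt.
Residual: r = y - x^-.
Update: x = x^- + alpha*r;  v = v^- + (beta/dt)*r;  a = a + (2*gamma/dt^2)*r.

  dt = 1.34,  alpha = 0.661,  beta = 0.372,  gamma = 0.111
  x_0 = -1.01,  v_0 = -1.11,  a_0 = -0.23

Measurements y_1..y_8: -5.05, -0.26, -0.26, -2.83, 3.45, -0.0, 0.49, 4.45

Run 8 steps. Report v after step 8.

step 1: x_pred=-2.7039  r=-2.3461  x^+=-4.2547  v^+=-2.0695  a^+=-0.5201
step 2: x_pred=-7.4947  r=7.2347  x^+=-2.7126  v^+=-0.7579  a^+=0.3744
step 3: x_pred=-3.3921  r=3.1321  x^+=-1.3218  v^+=0.6133  a^+=0.7616
step 4: x_pred=0.1838  r=-3.0138  x^+=-1.8083  v^+=0.7972  a^+=0.3890
step 5: x_pred=-0.3908  r=3.8408  x^+=2.1480  v^+=2.3847  a^+=0.8639
step 6: x_pred=6.1191  r=-6.1191  x^+=2.0744  v^+=1.8436  a^+=0.1073
step 7: x_pred=4.6412  r=-4.1512  x^+=1.8973  v^+=0.8350  a^+=-0.4059
step 8: x_pred=2.6518  r=1.7982  x^+=3.8404  v^+=0.7903  a^+=-0.1836

v_post = 0.7903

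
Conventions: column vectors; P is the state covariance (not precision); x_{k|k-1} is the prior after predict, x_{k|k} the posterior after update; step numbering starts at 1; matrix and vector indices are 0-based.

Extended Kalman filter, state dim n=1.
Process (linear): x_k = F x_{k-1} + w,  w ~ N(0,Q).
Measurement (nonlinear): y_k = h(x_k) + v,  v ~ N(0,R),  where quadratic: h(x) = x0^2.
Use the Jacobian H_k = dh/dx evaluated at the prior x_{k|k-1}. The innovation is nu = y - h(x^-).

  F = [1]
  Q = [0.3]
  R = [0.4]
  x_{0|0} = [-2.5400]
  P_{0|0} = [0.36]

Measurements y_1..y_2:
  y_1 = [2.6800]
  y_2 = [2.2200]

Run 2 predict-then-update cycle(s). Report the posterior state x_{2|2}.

step 1: x^-=[-2.5400]  P^-=[0.6600]  H_jac=[-5.0800]  S=[17.4322]  K=[-0.1923]  nu=[-3.7716]  x^+=[-1.8146]  P^+=[0.0151]
step 2: x^-=[-1.8146]  P^-=[0.3151]  H_jac=[-3.6292]  S=[4.5508]  K=[-0.2513]  nu=[-1.0728]  x^+=[-1.5450]  P^+=[0.0277]

x_post = [-1.5450]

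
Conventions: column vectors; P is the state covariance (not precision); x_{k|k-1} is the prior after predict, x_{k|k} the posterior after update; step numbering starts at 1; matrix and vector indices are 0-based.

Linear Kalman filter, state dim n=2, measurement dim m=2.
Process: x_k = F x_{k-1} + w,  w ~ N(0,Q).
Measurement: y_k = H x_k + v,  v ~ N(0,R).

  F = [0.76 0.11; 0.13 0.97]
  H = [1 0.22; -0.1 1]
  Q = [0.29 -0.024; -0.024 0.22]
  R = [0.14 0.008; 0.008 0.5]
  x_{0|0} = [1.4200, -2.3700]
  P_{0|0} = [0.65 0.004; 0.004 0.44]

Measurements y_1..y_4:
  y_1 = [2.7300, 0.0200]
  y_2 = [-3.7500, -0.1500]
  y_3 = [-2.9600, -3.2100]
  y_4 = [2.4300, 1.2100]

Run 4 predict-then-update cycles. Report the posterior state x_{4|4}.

step 1: x^-=[0.8185, -2.1143]  P^-=[0.6714 0.0902; 0.0902 0.6460]  S=[0.8824 0.1712; 0.1712 1.1347]  K=[0.8030 -0.1008; 0.1590 0.5374]  nu=[2.3766, 2.2162]  x^+=[2.5034, -0.5455]  P^+=[0.1187 -0.0321; -0.0321 0.2668]
step 2: x^-=[1.8426, -0.2036]  P^-=[0.3564 -0.0080; -0.0080 0.4649]  S=[0.5154 0.0669; 0.0669 0.9700]  K=[0.7002 -0.0932; 0.1218 0.4717]  nu=[-5.5478, 0.2379]  x^+=[-2.0641, -0.7673]  P^+=[0.1040 -0.0306; -0.0306 0.2338]
step 3: x^-=[-1.6531, -1.0126]  P^-=[0.3478 -0.0118; -0.0118 0.4340]  S=[0.5036 0.0572; 0.0572 0.9398]  K=[0.6959 -0.0919; 0.1144 0.4561]  nu=[-1.0841, -2.3627]  x^+=[-2.1905, -2.2142]  P^+=[0.1033 -0.0300; -0.0300 0.2259]
step 4: x^-=[-1.9083, -2.4325]  P^-=[0.3474 -0.0123; -0.0123 0.4268]  S=[0.5026 0.0552; 0.0552 0.9327]  K=[0.6958 -0.0915; 0.1128 0.4522]  nu=[4.8735, 3.4517]  x^+=[1.1666, -0.3221]  P^+=[0.1033 -0.0299; -0.0299 0.2240]

x_post = [1.1666, -0.3221]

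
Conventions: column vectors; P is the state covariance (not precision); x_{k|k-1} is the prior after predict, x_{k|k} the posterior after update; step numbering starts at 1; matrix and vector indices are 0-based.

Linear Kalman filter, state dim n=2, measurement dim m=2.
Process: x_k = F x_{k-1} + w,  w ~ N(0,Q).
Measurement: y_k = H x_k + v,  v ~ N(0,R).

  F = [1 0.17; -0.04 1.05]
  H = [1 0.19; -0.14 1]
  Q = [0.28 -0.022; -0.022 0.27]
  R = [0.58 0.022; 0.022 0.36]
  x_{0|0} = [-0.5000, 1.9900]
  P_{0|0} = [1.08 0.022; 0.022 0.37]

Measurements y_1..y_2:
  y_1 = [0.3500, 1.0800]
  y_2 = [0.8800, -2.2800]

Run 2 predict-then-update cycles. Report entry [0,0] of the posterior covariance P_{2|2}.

step 1: x^-=[-0.1617, 2.1095]  P^-=[1.3782 0.0238; 0.0238 0.6778]  S=[1.9917 -0.0190; -0.0190 1.0582]  K=[0.6928 -0.1474; 0.0827 0.6389]  nu=[0.1109, -1.0521]  x^+=[0.0702, 1.4465]  P^+=[0.3953 0.0175; 0.0175 0.2343]
step 2: x^-=[0.3161, 1.5160]  P^-=[0.6880 0.0223; 0.0223 0.5274]  S=[1.2955 0.0476; 0.0476 0.8947]  K=[0.5384 -0.1114; 0.0732 0.5822]  nu=[0.2758, -3.7517]  x^+=[0.8826, -0.6479]  P^+=[0.3070 0.0147; 0.0147 0.2132]

P_post[0,0] = 0.3070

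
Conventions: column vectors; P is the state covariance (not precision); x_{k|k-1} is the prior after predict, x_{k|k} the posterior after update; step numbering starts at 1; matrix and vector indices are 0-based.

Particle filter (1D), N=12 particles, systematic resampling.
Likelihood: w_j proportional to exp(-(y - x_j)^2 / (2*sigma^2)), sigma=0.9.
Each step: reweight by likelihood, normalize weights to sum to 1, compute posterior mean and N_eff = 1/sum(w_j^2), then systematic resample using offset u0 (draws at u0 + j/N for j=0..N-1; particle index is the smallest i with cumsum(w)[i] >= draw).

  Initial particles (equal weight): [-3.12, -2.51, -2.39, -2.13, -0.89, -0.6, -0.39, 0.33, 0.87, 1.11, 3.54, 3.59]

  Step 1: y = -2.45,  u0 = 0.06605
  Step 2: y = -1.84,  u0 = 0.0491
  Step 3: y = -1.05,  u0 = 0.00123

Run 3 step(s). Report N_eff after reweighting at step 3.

step 1: w=[0.1840, 0.2423, 0.2423, 0.2279, 0.0541, 0.0294, 0.0177, 0.0021, 0.0003, 0.0001, 0.0000, 0.0000]  mean=-2.3183  Neff=4.8240  idx=[0, 0, 1, 1, 1, 2, 2, 2, 3, 3, 4, 6]
step 2: w=[0.0442, 0.0442, 0.0920, 0.0920, 0.0920, 0.1007, 0.1007, 0.1007, 0.1153, 0.1153, 0.0696, 0.0332]  mean=-2.2570  Neff=10.8358  idx=[1, 2, 3, 4, 5, 6, 6, 7, 8, 9, 9, 10]
step 3: w=[0.0153, 0.0578, 0.0578, 0.0578, 0.0711, 0.0711, 0.0711, 0.0711, 0.1049, 0.1049, 0.1049, 0.2121]  mean=-2.0220  Neff=9.2176  idx=[0, 2, 3, 4, 6, 7, 8, 9, 9, 10, 11, 11]

N_eff = 9.2176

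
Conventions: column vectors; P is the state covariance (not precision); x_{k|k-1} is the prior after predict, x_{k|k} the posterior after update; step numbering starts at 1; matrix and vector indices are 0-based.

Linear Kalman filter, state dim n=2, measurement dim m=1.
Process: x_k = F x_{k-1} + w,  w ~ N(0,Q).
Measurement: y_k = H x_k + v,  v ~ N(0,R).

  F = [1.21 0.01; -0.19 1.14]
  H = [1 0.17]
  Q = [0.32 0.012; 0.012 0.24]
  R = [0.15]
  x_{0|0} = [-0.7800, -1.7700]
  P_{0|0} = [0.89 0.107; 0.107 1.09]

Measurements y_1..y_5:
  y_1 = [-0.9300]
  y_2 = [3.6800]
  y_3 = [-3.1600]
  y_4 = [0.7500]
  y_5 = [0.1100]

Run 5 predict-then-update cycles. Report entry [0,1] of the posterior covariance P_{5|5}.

P_post[0,1] = -1.2303

step 1: x^-=[-0.9615, -1.8696]  P^-=[1.6257 -0.0328; -0.0328 1.6423]  S=[1.8121]  K=[0.8941; 0.1360]  nu=[0.3493]  x^+=[-0.6492, -1.8221]  P^+=[0.1771 -0.2531; -0.2531 1.6088]
step 2: x^-=[-0.8037, -1.9539]  P^-=[0.5734 -0.3590; -0.3590 2.4469]  S=[0.6720]  K=[0.7624; 0.0847]  nu=[4.8159]  x^+=[2.8679, -1.5459]  P^+=[0.1828 -0.4024; -0.4024 2.4421]
step 3: x^-=[3.4547, -2.3072]  P^-=[0.5781 -0.5565; -0.5565 3.5946]  S=[0.6428]  K=[0.7522; 0.0849]  nu=[-6.2225]  x^+=[-1.2259, -2.8352]  P^+=[0.2144 -0.5976; -0.5976 3.5900]
step 4: x^-=[-1.5117, -2.9992]  P^-=[0.6198 -0.8195; -0.8195 5.1722]  S=[0.6407]  K=[0.7500; 0.0933]  nu=[2.7716]  x^+=[0.5670, -2.7407]  P^+=[0.2594 -0.8643; -0.8643 5.1666]
step 5: x^-=[0.6587, -3.2322]  P^-=[0.6794 -1.1794; -1.1794 7.3383]  S=[0.6405]  K=[0.7477; 0.1064]  nu=[0.0008]  x^+=[0.6593, -3.2321]  P^+=[0.3213 -1.2303; -1.2303 7.3311]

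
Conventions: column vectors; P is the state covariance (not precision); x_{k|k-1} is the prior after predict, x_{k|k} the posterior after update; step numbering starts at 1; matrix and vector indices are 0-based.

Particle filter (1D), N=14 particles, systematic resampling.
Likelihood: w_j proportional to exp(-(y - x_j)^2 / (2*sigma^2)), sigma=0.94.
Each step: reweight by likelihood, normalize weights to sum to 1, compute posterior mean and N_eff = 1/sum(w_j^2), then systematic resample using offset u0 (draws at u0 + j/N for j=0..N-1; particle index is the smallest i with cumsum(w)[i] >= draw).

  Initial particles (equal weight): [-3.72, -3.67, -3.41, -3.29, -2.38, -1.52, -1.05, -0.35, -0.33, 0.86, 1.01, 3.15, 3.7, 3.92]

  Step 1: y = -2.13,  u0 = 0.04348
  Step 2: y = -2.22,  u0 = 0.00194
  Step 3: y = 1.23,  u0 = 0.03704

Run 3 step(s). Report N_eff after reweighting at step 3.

step 1: w=[0.0599, 0.0655, 0.0991, 0.1170, 0.2418, 0.2029, 0.1295, 0.0417, 0.0400, 0.0016, 0.0009, 0.0000, 0.0000, 0.0000]  mean=-2.2314  Neff=6.6158  idx=[0, 1, 2, 3, 3, 4, 4, 4, 5, 5, 5, 6, 6, 8]
step 2: w=[0.0335, 0.0364, 0.0537, 0.0625, 0.0625, 0.1178, 0.1178, 0.1178, 0.0906, 0.0906, 0.0906, 0.0551, 0.0551, 0.0158]  mean=-2.2281  Neff=11.6604  idx=[0, 2, 3, 4, 5, 5, 6, 7, 7, 8, 9, 10, 10, 12]
step 3: w=[0.0000, 0.0000, 0.0001, 0.0001, 0.0056, 0.0056, 0.0056, 0.0056, 0.0056, 0.1244, 0.1244, 0.1244, 0.1244, 0.4740]  mean=-1.3218  Neff=3.4873  idx=[9, 9, 10, 10, 11, 11, 12, 13, 13, 13, 13, 13, 13, 13]

N_eff = 3.4873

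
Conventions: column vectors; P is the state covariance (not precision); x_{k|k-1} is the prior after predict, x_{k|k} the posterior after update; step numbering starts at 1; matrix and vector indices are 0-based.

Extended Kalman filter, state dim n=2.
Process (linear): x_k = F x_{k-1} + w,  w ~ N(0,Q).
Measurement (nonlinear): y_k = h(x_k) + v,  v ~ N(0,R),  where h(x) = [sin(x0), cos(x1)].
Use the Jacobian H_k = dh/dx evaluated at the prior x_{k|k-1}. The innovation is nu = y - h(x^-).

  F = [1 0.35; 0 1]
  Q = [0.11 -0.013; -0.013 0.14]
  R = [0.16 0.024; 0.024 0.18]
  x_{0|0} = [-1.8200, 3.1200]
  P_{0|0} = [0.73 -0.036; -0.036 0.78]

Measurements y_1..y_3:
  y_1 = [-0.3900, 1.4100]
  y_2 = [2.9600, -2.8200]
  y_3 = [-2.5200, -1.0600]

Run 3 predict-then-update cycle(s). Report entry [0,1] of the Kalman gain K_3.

K[0,1] = 0.3338

step 1: x^-=[-0.7280, 3.1200]  P^-=[0.9103 0.2240; 0.2240 0.9200]  H_jac=[0.7465 0.0000; 0.0000 -0.0216]  S=[0.6673 0.0204; 0.0204 0.1804]  K=[1.0227 -0.1424; 0.2548 -0.1389]  nu=[0.2754, 2.4098]  x^+=[-0.7895, 2.8555]  P^+=[0.2146 0.0502; 0.0502 0.8746]
step 2: x^-=[0.2100, 2.8555]  P^-=[0.4669 0.3433; 0.3433 1.0146]  H_jac=[0.9780 0.0000; 0.0000 -0.2822]  S=[0.6066 -0.0708; -0.0708 0.2608]  K=[0.7326 -0.1727; 0.4393 -0.9787]  nu=[2.7516, -1.8607]  x^+=[2.5472, 5.8854]  P^+=[0.1156 0.0479; 0.0479 0.5869]
step 3: x^-=[4.6071, 5.8854]  P^-=[0.3310 0.2403; 0.2403 0.7269]  H_jac=[-0.1051 0.0000; 0.0000 0.3874]  S=[0.1637 0.0142; 0.0142 0.2891]  K=[-0.2416 0.3338; -0.2400 0.9859]  nu=[-1.5255, -1.9819]  x^+=[4.3140, 4.2976]  P^+=[0.2915 0.1401; 0.1401 0.4432]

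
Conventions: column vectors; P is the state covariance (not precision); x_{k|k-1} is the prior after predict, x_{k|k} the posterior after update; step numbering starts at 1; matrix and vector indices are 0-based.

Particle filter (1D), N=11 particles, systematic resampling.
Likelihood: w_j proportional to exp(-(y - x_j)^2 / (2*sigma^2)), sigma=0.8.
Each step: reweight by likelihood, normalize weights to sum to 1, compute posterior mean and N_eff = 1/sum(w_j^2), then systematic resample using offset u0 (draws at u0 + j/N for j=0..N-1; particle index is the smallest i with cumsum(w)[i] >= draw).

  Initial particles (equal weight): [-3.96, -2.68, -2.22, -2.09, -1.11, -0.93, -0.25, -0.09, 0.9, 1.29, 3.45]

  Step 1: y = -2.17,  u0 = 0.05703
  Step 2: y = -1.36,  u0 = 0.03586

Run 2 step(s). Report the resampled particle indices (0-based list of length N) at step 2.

resampled_idx = [0, 3, 4, 5, 6, 7, 8, 8, 9, 9, 10]

step 1: w=[0.0221, 0.2207, 0.2699, 0.2690, 0.1124, 0.0813, 0.0152, 0.0092, 0.0002, 0.0000, 0.0000]  mean=-2.0452  Neff=4.6739  idx=[1, 1, 1, 2, 2, 2, 3, 3, 4, 4, 5]
step 2: w=[0.0392, 0.0392, 0.0392, 0.0858, 0.0858, 0.0858, 0.1008, 0.1008, 0.1456, 0.1456, 0.1323]  mean=-1.7540  Neff=9.3543  idx=[0, 3, 4, 5, 6, 7, 8, 8, 9, 9, 10]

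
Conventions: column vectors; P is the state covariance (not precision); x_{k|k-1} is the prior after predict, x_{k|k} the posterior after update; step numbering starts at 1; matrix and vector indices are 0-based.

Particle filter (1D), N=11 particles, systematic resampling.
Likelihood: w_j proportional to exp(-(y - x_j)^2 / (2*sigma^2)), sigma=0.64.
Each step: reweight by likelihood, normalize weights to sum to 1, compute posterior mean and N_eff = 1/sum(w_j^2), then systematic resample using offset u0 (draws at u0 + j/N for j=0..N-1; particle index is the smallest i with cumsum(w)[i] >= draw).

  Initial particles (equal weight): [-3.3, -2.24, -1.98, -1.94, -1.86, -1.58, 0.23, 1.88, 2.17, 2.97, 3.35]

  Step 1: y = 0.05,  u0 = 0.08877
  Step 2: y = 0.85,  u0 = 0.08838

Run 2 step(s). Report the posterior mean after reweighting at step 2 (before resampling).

post_mean = 0.2663

step 1: w=[0.0000, 0.0016, 0.0062, 0.0076, 0.0111, 0.0372, 0.9163, 0.0160, 0.0039, 0.0000, 0.0000]  mean=0.1394  Neff=1.1883  idx=[6, 6, 6, 6, 6, 6, 6, 6, 6, 6, 8]
step 2: w=[0.0981, 0.0981, 0.0981, 0.0981, 0.0981, 0.0981, 0.0981, 0.0981, 0.0981, 0.0981, 0.0187]  mean=0.2663  Neff=10.3472  idx=[0, 1, 2, 3, 4, 5, 6, 7, 8, 9, 10]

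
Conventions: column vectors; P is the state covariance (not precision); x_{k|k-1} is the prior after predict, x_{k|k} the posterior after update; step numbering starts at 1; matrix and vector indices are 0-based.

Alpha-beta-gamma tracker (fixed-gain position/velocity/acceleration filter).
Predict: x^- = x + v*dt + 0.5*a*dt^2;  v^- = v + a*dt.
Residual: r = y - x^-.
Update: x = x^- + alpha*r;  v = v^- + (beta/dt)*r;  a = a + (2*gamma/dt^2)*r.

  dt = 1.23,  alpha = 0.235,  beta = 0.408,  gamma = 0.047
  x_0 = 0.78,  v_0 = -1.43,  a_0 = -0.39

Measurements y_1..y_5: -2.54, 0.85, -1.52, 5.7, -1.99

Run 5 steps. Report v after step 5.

step 1: x_pred=-1.2739  r=-1.2661  x^+=-1.5714  v^+=-2.3297  a^+=-0.4687
step 2: x_pred=-4.7915  r=5.6415  x^+=-3.4657  v^+=-1.0348  a^+=-0.1181
step 3: x_pred=-4.8279  r=3.3079  x^+=-4.0506  v^+=-0.0829  a^+=0.0874
step 4: x_pred=-4.0864  r=9.7864  x^+=-1.7866  v^+=3.2708  a^+=0.6954
step 5: x_pred=2.7626  r=-4.7526  x^+=1.6457  v^+=2.5497  a^+=0.4001

v_post = 2.5497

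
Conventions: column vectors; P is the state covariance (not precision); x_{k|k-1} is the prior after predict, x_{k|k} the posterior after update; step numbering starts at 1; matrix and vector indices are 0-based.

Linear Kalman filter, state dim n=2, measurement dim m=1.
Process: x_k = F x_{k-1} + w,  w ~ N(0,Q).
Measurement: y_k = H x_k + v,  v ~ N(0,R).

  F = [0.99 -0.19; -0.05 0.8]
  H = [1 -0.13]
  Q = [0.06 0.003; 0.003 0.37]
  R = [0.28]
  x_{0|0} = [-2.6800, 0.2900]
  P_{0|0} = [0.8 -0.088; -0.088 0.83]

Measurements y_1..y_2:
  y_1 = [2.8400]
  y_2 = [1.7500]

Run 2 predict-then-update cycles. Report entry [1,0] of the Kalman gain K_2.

K[1,0] = -0.3680

step 1: x^-=[-2.7083, 0.3660]  P^-=[0.9071 -0.2333; -0.2333 0.9102]  S=[1.2632]  K=[0.7422; -0.2784]  nu=[5.5959]  x^+=[1.4447, -1.1917]  P^+=[0.2114 0.0277; 0.0277 0.8124]
step 2: x^-=[1.6567, -1.0256]  P^-=[0.2861 -0.1088; -0.1088 0.8882]  S=[0.6094]  K=[0.4927; -0.3680]  nu=[-0.0400]  x^+=[1.6370, -1.0109]  P^+=[0.1382 0.0017; 0.0017 0.8057]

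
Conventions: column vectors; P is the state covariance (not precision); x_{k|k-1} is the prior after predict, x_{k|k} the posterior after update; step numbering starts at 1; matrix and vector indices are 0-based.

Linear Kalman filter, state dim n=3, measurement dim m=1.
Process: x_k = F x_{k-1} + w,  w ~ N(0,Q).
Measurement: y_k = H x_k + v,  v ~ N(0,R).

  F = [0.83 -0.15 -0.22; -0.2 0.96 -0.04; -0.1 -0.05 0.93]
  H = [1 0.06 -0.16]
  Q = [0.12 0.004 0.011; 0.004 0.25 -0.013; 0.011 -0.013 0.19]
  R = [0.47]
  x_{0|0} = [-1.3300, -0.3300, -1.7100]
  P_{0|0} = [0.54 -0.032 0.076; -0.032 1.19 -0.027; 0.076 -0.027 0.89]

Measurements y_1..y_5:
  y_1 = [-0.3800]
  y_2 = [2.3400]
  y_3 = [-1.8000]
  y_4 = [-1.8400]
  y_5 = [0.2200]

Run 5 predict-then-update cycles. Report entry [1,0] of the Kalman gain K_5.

K[1,0] = -0.2583

step 1: x^-=[-0.6782, 0.0176, -1.4408]  P^-=[0.5403 -0.2693 -0.1423; -0.2693 1.3853 -0.1277; -0.1423 -0.1277 0.9562]  S=[1.0554]  K=[0.5182; -0.1570; -0.2871]  nu=[0.0666]  x^+=[-0.6437, 0.0071, -1.4599]  P^+=[0.2569 -0.1834 0.0147; -0.1834 1.3593 -0.1752; 0.0147 -0.1752 0.8692]
step 2: x^-=[-0.2141, 0.1940, -1.2937]  P^-=[0.3984 -0.3422 -0.1389; -0.3422 1.5985 -0.2491; -0.1389 -0.2491 0.9595]  S=[0.9069]  K=[0.4412; -0.2277; -0.3390]  nu=[2.3355]  x^+=[0.8162, -0.3377, -2.0854]  P^+=[0.2219 -0.2512 -0.0033; -0.2512 1.5515 -0.3191; -0.0033 -0.3191 0.8553]
step 3: x^-=[1.1869, -0.4041, -2.0042]  P^-=[0.3918 -0.3909 -0.1257; -0.3909 1.8110 -0.3782; -0.1257 -0.3782 0.9636]  S=[0.8936]  K=[0.4348; -0.2482; -0.3386]  nu=[-3.2833]  x^+=[-0.2406, 0.4107, -0.8923]  P^+=[0.2229 -0.2945 0.0058; -0.2945 1.7560 -0.4533; 0.0058 -0.4533 0.8611]
step 4: x^-=[-0.0650, 0.4781, -0.8263]  P^-=[0.3961 -0.4287 -0.0998; -0.4287 2.0266 -0.5062; -0.0998 -0.5062 0.9795]  S=[0.8887]  K=[0.4347; -0.2545; -0.3229]  nu=[-1.9359]  x^+=[-0.9065, 0.9707, -0.2012]  P^+=[0.2281 -0.3304 0.0249; -0.3304 1.9691 -0.5792; 0.0249 -0.5792 0.8869]
step 5: x^-=[-0.8538, 1.1212, -0.1450]  P^-=[0.3993 -0.4637 -0.0717; -0.4637 2.2470 -0.6303; -0.0717 -0.6303 1.0102]  S=[0.8827]  K=[0.4339; -0.2583; -0.3072]  nu=[0.9833]  x^+=[-0.4271, 0.8672, -0.4470]  P^+=[0.2332 -0.3647 0.0460; -0.3647 2.1881 -0.7004; 0.0460 -0.7004 0.9269]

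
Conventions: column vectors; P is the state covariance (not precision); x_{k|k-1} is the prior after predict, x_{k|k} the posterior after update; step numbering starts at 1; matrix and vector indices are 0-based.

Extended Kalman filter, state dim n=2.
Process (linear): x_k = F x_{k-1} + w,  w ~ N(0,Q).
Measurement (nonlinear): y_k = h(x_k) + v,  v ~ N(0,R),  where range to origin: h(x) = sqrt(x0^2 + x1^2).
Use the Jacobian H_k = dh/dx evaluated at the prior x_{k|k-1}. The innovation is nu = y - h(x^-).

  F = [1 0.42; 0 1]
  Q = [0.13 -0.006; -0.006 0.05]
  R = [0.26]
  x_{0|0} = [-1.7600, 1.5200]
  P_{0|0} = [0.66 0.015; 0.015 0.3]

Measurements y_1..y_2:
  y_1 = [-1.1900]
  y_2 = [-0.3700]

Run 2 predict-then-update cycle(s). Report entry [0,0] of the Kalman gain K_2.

K[0,0] = 0.7447

step 1: x^-=[-1.1216, 1.5200]  P^-=[0.8555 0.1350; 0.1350 0.3500]  H_jac=[-0.5937 0.8047]  S=[0.6592]  K=[-0.6058; 0.3056]  nu=[-3.0790]  x^+=[0.7436, 0.5790]  P^+=[0.6136 0.2570; 0.2570 0.2884]
step 2: x^-=[0.9868, 0.5790]  P^-=[1.0104 0.3722; 0.3722 0.3384]  H_jac=[0.8625 0.5061]  S=[1.4232]  K=[0.7447; 0.3459]  nu=[-1.5141]  x^+=[-0.1407, 0.0553]  P^+=[0.2212 0.0056; 0.0056 0.1682]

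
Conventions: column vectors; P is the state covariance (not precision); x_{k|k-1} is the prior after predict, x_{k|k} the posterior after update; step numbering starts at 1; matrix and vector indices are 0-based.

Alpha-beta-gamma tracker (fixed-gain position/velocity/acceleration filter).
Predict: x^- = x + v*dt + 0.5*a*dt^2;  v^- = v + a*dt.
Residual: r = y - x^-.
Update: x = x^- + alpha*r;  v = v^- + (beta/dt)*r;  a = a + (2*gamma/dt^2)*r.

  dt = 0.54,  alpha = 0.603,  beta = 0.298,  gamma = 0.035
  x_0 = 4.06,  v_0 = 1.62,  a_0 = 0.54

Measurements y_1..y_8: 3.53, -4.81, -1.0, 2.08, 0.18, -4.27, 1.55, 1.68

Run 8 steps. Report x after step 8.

x_post = 0.8814

step 1: x_pred=5.0135  r=-1.4835  x^+=4.1190  v^+=1.0929  a^+=0.1839
step 2: x_pred=4.7359  r=-9.5459  x^+=-1.0203  v^+=-4.0757  a^+=-2.1077
step 3: x_pred=-3.5285  r=2.5285  x^+=-2.0038  v^+=-3.8186  a^+=-1.5007
step 4: x_pred=-4.2846  r=6.3646  x^+=-0.4468  v^+=-1.1166  a^+=0.0271
step 5: x_pred=-1.0458  r=1.2258  x^+=-0.3066  v^+=-0.4255  a^+=0.3214
step 6: x_pred=-0.4895  r=-3.7805  x^+=-2.7692  v^+=-2.3382  a^+=-0.5861
step 7: x_pred=-4.1172  r=5.6672  x^+=-0.6999  v^+=0.4728  a^+=0.7743
step 8: x_pred=-0.3317  r=2.0117  x^+=0.8814  v^+=2.0011  a^+=1.2573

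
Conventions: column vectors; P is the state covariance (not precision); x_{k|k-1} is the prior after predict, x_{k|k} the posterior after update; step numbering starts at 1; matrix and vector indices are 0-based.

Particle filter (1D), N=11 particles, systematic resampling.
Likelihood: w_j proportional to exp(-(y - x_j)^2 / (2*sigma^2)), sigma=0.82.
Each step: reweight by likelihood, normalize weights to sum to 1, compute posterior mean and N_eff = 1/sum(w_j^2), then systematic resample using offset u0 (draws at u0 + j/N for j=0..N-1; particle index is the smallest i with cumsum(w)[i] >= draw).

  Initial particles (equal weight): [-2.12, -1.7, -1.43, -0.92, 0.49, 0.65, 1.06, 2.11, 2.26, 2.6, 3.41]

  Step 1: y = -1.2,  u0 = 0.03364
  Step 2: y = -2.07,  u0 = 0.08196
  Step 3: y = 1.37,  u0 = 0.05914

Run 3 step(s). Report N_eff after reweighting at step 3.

N_eff = 3.4573

step 1: w=[0.1527, 0.2380, 0.2756, 0.2704, 0.0343, 0.0225, 0.0064, 0.0001, 0.0000, 0.0000, 0.0000]  mean=-1.3327  Neff=4.3340  idx=[0, 0, 1, 1, 2, 2, 2, 3, 3, 3, 4]
step 2: w=[0.1397, 0.1397, 0.1264, 0.1264, 0.1032, 0.1032, 0.1032, 0.0524, 0.0524, 0.0524, 0.0011]  mean=-1.6089  Neff=8.9946  idx=[0, 1, 1, 2, 3, 4, 4, 5, 6, 8, 9]
step 3: w=[0.0021, 0.0021, 0.0021, 0.0166, 0.0166, 0.0540, 0.0540, 0.0540, 0.0540, 0.3722, 0.3722]  mean=-1.0638  Neff=3.4573  idx=[5, 7, 8, 9, 9, 9, 9, 10, 10, 10, 10]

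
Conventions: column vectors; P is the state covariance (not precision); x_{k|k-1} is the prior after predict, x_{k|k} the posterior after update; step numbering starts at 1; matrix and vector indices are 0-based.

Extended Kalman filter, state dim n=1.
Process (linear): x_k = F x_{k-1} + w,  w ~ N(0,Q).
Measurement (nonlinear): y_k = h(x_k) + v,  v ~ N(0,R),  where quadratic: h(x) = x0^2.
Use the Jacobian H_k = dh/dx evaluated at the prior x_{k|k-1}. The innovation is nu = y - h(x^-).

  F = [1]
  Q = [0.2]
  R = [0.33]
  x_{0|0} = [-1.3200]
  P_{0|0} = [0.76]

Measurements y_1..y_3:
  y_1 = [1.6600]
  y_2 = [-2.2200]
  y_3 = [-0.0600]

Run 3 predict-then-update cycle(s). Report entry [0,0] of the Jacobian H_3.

step 1: x^-=[-1.3200]  P^-=[0.9600]  H_jac=[-2.6400]  S=[7.0208]  K=[-0.3610]  nu=[-0.0824]  x^+=[-1.2903]  P^+=[0.0451]
step 2: x^-=[-1.2903]  P^-=[0.2451]  H_jac=[-2.5805]  S=[1.9623]  K=[-0.3224]  nu=[-3.8848]  x^+=[-0.0380]  P^+=[0.0412]
step 3: x^-=[-0.0380]  P^-=[0.2412]  H_jac=[-0.0760]  S=[0.3314]  K=[-0.0553]  nu=[-0.0614]  x^+=[-0.0346]  P^+=[0.2402]

H_jac[0,0] = -0.0760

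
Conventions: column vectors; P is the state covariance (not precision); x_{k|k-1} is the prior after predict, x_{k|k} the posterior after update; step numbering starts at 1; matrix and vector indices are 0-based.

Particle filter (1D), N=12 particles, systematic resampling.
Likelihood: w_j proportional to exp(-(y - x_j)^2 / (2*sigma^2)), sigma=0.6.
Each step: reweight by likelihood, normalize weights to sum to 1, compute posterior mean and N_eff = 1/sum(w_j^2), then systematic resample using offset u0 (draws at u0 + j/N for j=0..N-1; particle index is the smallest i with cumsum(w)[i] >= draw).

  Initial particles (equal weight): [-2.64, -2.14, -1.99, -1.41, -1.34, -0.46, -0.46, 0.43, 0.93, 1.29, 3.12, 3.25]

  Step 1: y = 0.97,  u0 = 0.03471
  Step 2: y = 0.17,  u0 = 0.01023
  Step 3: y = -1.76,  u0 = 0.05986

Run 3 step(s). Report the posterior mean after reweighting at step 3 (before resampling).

step 1: w=[0.0000, 0.0000, 0.0000, 0.0001, 0.0002, 0.0220, 0.0220, 0.2515, 0.3762, 0.3270, 0.0006, 0.0003]  mean=0.8619  Neff=3.1982  idx=[6, 7, 7, 7, 8, 8, 8, 8, 9, 9, 9, 9]
step 2: w=[0.0993, 0.1569, 0.1569, 0.1569, 0.0773, 0.0773, 0.0773, 0.0773, 0.0302, 0.0302, 0.0302, 0.0302]  mean=0.6000  Neff=8.9862  idx=[0, 0, 1, 2, 2, 3, 3, 4, 5, 6, 7, 9]
step 3: w=[0.4834, 0.4834, 0.0065, 0.0065, 0.0065, 0.0065, 0.0065, 0.0002, 0.0002, 0.0002, 0.0002, 0.0000]  mean=-0.4300  Neff=2.1389  idx=[0, 0, 0, 0, 0, 0, 1, 1, 1, 1, 1, 3]

post_mean = -0.4300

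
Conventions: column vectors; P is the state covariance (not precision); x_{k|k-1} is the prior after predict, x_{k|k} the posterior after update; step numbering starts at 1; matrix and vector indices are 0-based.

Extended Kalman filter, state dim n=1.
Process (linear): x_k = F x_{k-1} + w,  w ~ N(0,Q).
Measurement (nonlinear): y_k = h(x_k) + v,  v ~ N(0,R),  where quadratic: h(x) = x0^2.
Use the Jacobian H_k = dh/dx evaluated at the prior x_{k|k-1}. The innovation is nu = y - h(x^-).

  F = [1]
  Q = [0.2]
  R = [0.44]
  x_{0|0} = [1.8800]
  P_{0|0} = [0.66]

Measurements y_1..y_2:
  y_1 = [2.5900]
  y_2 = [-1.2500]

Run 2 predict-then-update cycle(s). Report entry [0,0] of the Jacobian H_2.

step 1: x^-=[1.8800]  P^-=[0.8600]  H_jac=[3.7600]  S=[12.5983]  K=[0.2567]  nu=[-0.9444]  x^+=[1.6376]  P^+=[0.0300]
step 2: x^-=[1.6376]  P^-=[0.2300]  H_jac=[3.2752]  S=[2.9076]  K=[0.2591]  nu=[-3.9317]  x^+=[0.6188]  P^+=[0.0348]

H_jac[0,0] = 3.2752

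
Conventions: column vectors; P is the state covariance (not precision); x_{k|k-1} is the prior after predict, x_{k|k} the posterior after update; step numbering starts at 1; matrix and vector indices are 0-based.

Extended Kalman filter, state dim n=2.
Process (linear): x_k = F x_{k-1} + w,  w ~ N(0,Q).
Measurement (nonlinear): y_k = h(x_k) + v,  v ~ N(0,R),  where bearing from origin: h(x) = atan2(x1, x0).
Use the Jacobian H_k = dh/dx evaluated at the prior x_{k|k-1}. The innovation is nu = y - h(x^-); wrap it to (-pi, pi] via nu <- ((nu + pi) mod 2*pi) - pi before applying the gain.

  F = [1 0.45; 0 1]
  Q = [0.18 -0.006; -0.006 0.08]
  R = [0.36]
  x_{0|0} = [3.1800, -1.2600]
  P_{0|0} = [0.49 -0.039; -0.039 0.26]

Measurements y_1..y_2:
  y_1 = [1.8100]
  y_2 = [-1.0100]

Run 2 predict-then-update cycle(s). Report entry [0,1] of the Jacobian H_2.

H_jac[0,1] = 0.3181

step 1: x^-=[2.6130, -1.2600]  P^-=[0.6875 0.0720; 0.0720 0.3400]  H_jac=[0.1497 0.3105]  S=[0.4149]  K=[0.3020; 0.2804]  nu=[2.2593]  x^+=[3.2953, -0.6264]  P^+=[0.6497 0.0369; 0.0369 0.3074]
step 2: x^-=[3.0135, -0.6264]  P^-=[0.9251 0.1692; 0.1692 0.3874]  H_jac=[0.0661 0.3181]  S=[0.4104]  K=[0.2802; 0.3275]  nu=[-0.8051]  x^+=[2.7879, -0.8901]  P^+=[0.8929 0.1315; 0.1315 0.3433]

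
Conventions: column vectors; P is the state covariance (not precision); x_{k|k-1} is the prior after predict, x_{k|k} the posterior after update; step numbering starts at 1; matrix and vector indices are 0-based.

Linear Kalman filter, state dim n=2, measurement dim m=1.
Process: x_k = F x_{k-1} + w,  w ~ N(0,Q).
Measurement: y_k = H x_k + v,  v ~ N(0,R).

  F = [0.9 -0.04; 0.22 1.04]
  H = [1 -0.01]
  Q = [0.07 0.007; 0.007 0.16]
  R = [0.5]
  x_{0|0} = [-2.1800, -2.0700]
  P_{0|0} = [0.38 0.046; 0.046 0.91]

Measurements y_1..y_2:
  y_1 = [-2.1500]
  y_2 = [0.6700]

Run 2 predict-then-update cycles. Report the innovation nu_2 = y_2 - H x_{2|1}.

step 1: x^-=[-1.8792, -2.6324]  P^-=[0.3759 0.0870; 0.0870 1.1837]  S=[0.8743]  K=[0.4290; 0.0860]  nu=[-0.2971]  x^+=[-2.0067, -2.6580]  P^+=[0.2150 0.0548; 0.0548 1.1772]
step 2: x^-=[-1.6997, -3.2057]  P^-=[0.2421 0.0514; 0.0514 1.4688]  S=[0.7412]  K=[0.3260; 0.0495]  nu=[2.3376]  x^+=[-0.9377, -3.0900]  P^+=[0.1634 0.0394; 0.0394 1.4669]

innov = [2.3376]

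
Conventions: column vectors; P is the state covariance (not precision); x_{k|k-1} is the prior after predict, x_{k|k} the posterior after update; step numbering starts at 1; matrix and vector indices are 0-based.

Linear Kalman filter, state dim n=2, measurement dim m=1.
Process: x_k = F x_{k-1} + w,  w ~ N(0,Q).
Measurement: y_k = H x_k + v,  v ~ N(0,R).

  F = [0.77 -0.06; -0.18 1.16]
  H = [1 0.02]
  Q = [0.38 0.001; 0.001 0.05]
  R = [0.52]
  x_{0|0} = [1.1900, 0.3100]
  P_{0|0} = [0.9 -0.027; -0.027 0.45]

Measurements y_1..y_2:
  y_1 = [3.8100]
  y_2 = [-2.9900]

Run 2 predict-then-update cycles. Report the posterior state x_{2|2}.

step 1: x^-=[0.8977, 0.1454]  P^-=[0.9177 -0.1795; -0.1795 0.6960]  S=[1.4308]  K=[0.6389; -0.1157]  nu=[2.9094]  x^+=[2.7565, -0.1912]  P^+=[0.3337 -0.0737; -0.0737 0.6768]
step 2: x^-=[2.1340, -0.7180]  P^-=[0.5871 -0.1590; -0.1590 1.0023]  S=[1.1011]  K=[0.5303; -0.1262]  nu=[-5.1096]  x^+=[-0.5756, -0.0733]  P^+=[0.2775 -0.0853; -0.0853 0.9848]

x_post = [-0.5756, -0.0733]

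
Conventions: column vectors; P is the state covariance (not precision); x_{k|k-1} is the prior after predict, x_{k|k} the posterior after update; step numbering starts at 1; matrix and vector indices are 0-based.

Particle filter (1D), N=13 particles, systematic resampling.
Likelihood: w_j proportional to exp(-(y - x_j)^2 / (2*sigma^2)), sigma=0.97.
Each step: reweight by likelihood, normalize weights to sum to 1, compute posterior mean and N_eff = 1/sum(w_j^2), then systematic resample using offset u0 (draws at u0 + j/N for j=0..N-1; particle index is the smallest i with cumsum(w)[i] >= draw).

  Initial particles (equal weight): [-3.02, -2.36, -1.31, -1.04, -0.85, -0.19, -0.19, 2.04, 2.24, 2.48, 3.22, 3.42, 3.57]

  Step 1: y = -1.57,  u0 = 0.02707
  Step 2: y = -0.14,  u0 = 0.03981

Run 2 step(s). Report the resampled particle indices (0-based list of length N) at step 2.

step 1: w=[0.0751, 0.1647, 0.2213, 0.1976, 0.1742, 0.0834, 0.0834, 0.0002, 0.0001, 0.0000, 0.0000, 0.0000, 0.0000]  mean=-1.2897  Neff=6.0594  idx=[0, 1, 1, 2, 2, 2, 3, 3, 3, 4, 4, 5, 6]
step 2: w=[0.0017, 0.0103, 0.0103, 0.0682, 0.0682, 0.0682, 0.0918, 0.0918, 0.0918, 0.1080, 0.1080, 0.1409, 0.1409]  mean=-0.8452  Neff=9.7584  idx=[3, 4, 5, 6, 7, 8, 8, 9, 10, 11, 11, 12, 12]

resampled_idx = [3, 4, 5, 6, 7, 8, 8, 9, 10, 11, 11, 12, 12]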